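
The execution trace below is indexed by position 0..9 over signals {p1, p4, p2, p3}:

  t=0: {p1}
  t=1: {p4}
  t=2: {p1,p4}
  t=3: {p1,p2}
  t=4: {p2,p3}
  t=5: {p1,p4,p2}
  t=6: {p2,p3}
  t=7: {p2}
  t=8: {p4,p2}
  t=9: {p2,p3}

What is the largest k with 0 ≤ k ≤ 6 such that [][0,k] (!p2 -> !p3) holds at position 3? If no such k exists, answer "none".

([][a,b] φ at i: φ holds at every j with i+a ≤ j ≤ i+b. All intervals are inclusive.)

(!p2 -> !p3) must hold from j=3 onward; find where it first fails.
  j=3: holds
  j=4: holds
  j=5: holds
  j=6: holds
  j=7: holds
  j=8: holds
  j=9: holds
Holds through j=9; largest k = 6.

6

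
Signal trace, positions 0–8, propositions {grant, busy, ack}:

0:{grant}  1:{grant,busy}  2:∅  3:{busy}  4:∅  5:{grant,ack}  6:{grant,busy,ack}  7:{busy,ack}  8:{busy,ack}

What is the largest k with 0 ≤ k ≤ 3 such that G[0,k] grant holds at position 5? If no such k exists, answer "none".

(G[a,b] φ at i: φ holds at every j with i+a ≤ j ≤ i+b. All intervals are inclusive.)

1

grant must hold from j=5 onward; find where it first fails.
  j=5: holds
  j=6: holds
  j=7: fails
Holds on [5,6], so largest k = 1.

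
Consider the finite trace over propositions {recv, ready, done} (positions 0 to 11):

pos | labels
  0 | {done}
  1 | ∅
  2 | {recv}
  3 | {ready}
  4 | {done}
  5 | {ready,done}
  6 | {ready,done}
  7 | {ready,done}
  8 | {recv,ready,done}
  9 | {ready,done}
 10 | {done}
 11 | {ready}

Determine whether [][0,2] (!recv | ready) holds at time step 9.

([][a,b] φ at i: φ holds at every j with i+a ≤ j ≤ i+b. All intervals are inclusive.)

Check (!recv | ready) at every j in [9,11]:
  j=9: true
  j=10: true
  j=11: true
All positions satisfy it → formula holds.

True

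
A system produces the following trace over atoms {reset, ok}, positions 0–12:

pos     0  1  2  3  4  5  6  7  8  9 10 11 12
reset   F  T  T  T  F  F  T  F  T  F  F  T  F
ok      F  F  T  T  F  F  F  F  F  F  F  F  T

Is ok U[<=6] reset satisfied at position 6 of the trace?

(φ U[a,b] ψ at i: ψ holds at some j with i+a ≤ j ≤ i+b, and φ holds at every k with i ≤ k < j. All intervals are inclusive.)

Holds

Need some j in [6,12] with reset, and ok at every k in [6,j-1].
  j=6: reset holds; no prefix to check → satisfied.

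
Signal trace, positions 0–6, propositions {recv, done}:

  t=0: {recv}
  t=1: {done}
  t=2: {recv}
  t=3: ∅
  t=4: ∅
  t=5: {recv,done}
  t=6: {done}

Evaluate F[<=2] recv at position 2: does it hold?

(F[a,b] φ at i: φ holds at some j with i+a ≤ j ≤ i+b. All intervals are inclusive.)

Yes

Check recv at each j in [2,4]:
  j=2: true
  j=3: false
  j=4: false
Found at j=2 → formula holds.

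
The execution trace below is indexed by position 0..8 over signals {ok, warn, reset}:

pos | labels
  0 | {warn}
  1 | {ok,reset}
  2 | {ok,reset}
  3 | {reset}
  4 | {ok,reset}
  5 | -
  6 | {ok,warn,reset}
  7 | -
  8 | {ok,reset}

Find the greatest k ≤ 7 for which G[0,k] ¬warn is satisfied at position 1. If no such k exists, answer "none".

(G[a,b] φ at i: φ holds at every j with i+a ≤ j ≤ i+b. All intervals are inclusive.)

4

¬warn must hold from j=1 onward; find where it first fails.
  j=1: holds
  j=2: holds
  j=3: holds
  j=4: holds
  j=5: holds
  j=6: fails
Holds on [1,5], so largest k = 4.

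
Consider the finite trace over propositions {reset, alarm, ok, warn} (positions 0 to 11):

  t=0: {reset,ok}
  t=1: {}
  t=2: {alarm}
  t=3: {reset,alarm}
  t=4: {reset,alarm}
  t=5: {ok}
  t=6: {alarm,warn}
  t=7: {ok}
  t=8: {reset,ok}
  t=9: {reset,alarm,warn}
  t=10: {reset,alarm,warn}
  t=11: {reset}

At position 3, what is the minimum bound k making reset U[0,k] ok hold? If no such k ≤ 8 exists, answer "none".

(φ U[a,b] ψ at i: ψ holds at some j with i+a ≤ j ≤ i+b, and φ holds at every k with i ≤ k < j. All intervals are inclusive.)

Need earliest j ≥ 3 with ok, and reset at every k in [3,j-1].
  j=3: rhs fails.
  j=4: rhs fails.
  j=5: rhs holds; lhs holds on [3,4]. k = 2.

2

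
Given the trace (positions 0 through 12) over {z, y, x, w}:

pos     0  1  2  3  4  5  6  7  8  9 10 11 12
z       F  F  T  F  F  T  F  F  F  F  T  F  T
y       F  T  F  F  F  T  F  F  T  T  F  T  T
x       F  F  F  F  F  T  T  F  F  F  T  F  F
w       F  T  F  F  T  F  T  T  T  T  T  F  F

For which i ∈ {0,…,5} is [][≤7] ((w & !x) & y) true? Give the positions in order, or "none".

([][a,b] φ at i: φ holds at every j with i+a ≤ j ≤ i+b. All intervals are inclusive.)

Evaluate at each i in [0,5]:
  i=0: ✗ (fails at j=0)
  i=1: ✗ (fails at j=2)
  i=2: ✗ (fails at j=2)
  i=3: ✗ (fails at j=3)
  i=4: ✗ (fails at j=4)
  i=5: ✗ (fails at j=5)

none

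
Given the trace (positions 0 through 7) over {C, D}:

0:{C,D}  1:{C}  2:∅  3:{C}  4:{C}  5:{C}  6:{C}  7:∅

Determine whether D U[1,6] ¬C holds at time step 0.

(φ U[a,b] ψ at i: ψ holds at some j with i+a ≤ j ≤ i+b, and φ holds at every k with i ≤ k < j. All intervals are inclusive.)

Does not hold

Need some j in [1,6] with ¬C, and D at every k in [0,j-1].
  j=1: ¬C false.
  j=2: ¬C holds, but D fails at k=1 → not this j.
  j=3: ¬C false.
  j=4: ¬C false.
  j=5: ¬C false.
  j=6: ¬C false.
No j in the window works → until fails.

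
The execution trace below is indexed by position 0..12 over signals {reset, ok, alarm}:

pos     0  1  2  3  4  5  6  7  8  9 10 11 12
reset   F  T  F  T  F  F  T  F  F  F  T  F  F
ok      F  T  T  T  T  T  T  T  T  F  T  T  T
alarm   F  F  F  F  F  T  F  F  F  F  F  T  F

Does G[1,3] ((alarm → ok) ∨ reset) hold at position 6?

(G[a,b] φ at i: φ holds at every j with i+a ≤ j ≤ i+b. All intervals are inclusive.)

Check ((alarm → ok) ∨ reset) at every j in [7,9]:
  j=7: true
  j=8: true
  j=9: true
All positions satisfy it → formula holds.

Yes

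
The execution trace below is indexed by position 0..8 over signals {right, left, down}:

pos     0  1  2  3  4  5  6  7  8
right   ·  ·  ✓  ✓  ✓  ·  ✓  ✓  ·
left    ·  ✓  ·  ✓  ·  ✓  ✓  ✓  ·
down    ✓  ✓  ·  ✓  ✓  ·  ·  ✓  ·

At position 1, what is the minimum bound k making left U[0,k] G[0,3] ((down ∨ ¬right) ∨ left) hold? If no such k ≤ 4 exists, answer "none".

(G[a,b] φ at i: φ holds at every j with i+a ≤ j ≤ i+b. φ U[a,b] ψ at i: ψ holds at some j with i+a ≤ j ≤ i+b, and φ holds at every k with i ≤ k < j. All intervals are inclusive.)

Need earliest j ≥ 1 with G[0,3] ((down ∨ ¬right) ∨ left), and left at every k in [1,j-1].
  j=1: rhs fails.
  j=2: rhs fails.
  j=3: rhs holds but lhs fails at k=2.
  j=4: rhs holds but lhs fails at k=2.
  j=5: rhs holds but lhs fails at k=2.
No witness within the range → none.

none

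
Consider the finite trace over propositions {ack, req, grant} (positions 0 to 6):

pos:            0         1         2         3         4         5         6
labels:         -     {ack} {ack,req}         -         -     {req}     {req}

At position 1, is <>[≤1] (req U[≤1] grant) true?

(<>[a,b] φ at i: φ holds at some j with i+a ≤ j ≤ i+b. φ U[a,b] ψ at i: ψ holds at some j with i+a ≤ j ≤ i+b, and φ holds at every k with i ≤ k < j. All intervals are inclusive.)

No

Check (req U[≤1] grant) at each j in [1,2]:
  j=1: fails
  j=2: fails
No position in the window satisfies it → formula fails.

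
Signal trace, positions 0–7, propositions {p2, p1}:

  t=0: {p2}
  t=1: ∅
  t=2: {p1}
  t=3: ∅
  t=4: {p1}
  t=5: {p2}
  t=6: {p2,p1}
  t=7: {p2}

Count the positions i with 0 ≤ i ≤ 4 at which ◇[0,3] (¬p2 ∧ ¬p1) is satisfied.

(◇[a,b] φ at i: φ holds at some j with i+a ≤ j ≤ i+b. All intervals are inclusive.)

Evaluate at each i in [0,4]:
  i=0: ✓ (witness j=1)
  i=1: ✓ (witness j=1)
  i=2: ✓ (witness j=3)
  i=3: ✓ (witness j=3)
  i=4: ✗ (none in [4,7])
Positions where it holds: {0, 1, 2, 3} → 4.

4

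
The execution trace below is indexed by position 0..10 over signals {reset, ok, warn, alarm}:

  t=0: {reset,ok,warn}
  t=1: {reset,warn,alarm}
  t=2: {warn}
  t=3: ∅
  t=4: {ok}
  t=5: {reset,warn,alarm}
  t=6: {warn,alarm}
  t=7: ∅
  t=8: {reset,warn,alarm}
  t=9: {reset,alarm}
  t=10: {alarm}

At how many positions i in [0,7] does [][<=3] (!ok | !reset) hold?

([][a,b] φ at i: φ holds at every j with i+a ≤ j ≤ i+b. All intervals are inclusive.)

Evaluate at each i in [0,7]:
  i=0: ✗ (fails at j=0)
  i=1: ✓ (all of [1,4])
  i=2: ✓ (all of [2,5])
  i=3: ✓ (all of [3,6])
  i=4: ✓ (all of [4,7])
  i=5: ✓ (all of [5,8])
  i=6: ✓ (all of [6,9])
  i=7: ✓ (all of [7,10])
Positions where it holds: {1, 2, 3, 4, 5, 6, 7} → 7.

7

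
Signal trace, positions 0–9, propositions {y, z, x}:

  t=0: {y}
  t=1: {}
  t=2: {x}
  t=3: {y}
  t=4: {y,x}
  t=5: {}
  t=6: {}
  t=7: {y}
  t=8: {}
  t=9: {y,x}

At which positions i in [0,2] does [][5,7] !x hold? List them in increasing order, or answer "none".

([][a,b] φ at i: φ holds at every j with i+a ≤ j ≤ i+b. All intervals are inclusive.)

Evaluate at each i in [0,2]:
  i=0: ✓ (all of [5,7])
  i=1: ✓ (all of [6,8])
  i=2: ✗ (fails at j=9)

0, 1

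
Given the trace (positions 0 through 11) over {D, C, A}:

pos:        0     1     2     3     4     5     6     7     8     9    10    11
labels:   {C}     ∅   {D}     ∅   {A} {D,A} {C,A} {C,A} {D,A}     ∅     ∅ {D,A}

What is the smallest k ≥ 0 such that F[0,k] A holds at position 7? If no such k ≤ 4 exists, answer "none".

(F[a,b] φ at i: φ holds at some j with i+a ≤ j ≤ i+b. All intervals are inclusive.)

Scan j = 7,8,… for A:
  j=7: holds
First hit at j=7, so smallest k = 7-7 = 0.

0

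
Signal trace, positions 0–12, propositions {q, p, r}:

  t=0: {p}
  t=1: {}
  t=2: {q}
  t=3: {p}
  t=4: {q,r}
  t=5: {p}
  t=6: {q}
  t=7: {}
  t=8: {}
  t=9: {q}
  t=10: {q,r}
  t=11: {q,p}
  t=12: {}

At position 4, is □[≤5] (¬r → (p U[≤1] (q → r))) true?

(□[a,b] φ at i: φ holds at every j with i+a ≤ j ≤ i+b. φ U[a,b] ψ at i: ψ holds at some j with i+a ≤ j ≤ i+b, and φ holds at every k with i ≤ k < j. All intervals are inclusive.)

Does not hold

Check (¬r → (p U[≤1] (q → r))) at every j in [4,9]:
  j=4: antecedent false → ✓
  j=5: antecedent true; consequent holds → ✓
  j=6: antecedent true; consequent fails → ✗
  j=7: antecedent true; consequent holds → ✓
  j=8: antecedent true; consequent holds → ✓
  j=9: antecedent true; consequent fails → ✗
Fails at j=6 → formula fails.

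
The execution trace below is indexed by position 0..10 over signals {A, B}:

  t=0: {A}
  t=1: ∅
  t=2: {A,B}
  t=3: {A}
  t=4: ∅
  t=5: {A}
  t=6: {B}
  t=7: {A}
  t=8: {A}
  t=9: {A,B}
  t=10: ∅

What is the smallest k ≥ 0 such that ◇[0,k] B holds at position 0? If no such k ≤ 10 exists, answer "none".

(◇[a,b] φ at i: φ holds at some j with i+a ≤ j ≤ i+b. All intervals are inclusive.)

2

Scan j = 0,1,… for B:
  j=0: fails
  j=1: fails
  j=2: holds
First hit at j=2, so smallest k = 2-0 = 2.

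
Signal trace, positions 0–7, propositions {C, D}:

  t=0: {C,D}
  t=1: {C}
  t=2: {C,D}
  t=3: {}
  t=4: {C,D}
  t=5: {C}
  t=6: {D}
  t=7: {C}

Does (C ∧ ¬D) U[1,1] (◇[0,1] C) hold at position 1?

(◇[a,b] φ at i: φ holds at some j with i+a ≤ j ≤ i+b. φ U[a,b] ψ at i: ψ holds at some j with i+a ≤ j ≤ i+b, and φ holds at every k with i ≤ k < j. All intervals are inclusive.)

Need some j in [2,2] with ◇[0,1] C, and (C ∧ ¬D) at every k in [1,j-1].
  j=2: ◇[0,1] C holds; (C ∧ ¬D) holds at every k in [1,1] → satisfied.

Holds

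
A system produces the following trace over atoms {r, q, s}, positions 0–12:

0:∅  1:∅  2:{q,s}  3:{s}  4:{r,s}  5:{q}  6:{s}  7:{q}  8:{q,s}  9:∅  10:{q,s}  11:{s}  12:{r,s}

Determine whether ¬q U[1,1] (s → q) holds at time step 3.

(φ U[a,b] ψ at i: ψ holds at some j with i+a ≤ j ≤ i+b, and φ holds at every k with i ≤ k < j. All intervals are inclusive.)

Does not hold

Need some j in [4,4] with (s → q), and ¬q at every k in [3,j-1].
  j=4: (s → q) false.
No j in the window works → until fails.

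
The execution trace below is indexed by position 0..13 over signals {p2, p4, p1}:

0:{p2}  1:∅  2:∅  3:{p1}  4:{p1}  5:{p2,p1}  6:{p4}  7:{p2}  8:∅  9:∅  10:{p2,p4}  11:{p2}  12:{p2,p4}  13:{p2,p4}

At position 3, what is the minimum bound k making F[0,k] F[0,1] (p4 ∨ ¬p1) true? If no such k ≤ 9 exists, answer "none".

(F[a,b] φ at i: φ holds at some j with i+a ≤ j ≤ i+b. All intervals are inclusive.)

2

Scan j = 3,4,… for F[0,1] (p4 ∨ ¬p1):
  j=3: fails
  j=4: fails
  j=5: holds
First hit at j=5, so smallest k = 5-3 = 2.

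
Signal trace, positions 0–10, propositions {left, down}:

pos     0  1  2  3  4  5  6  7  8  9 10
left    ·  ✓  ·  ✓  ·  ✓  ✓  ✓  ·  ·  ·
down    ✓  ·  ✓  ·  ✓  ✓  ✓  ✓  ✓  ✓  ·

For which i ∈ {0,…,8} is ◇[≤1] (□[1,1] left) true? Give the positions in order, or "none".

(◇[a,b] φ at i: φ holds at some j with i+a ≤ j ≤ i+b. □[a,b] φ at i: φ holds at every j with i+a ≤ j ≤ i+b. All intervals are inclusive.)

0, 1, 2, 3, 4, 5, 6

Evaluate at each i in [0,8]:
  i=0: ✓ (witness j=0)
  i=1: ✓ (witness j=2)
  i=2: ✓ (witness j=2)
  i=3: ✓ (witness j=4)
  i=4: ✓ (witness j=4)
  i=5: ✓ (witness j=5)
  i=6: ✓ (witness j=6)
  i=7: ✗ (none in [7,8])
  i=8: ✗ (none in [8,9])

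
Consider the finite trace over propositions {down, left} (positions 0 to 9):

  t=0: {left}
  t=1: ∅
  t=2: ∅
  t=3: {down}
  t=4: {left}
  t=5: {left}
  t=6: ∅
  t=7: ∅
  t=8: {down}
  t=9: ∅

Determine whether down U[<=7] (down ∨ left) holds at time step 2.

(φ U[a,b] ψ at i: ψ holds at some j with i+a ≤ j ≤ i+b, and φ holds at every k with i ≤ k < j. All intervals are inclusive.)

Need some j in [2,9] with (down ∨ left), and down at every k in [2,j-1].
  j=2: (down ∨ left) false.
  j=3: (down ∨ left) holds, but down fails at k=2 → not this j.
  j=4: (down ∨ left) holds, but down fails at k=2 → not this j.
  j=5: (down ∨ left) holds, but down fails at k=2 → not this j.
  j=6: (down ∨ left) false.
  j=7: (down ∨ left) false.
  j=8: (down ∨ left) holds, but down fails at k=2 → not this j.
  j=9: (down ∨ left) false.
No j in the window works → until fails.

Does not hold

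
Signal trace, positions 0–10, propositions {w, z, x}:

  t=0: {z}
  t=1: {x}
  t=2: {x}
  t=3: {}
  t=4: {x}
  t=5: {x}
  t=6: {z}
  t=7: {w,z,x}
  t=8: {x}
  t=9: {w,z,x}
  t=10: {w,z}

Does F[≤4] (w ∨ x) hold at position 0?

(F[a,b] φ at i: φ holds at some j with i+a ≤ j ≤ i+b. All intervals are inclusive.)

Check (w ∨ x) at each j in [0,4]:
  j=0: false
  j=1: true
  j=2: true
  j=3: false
  j=4: true
Found at j=1 → formula holds.

True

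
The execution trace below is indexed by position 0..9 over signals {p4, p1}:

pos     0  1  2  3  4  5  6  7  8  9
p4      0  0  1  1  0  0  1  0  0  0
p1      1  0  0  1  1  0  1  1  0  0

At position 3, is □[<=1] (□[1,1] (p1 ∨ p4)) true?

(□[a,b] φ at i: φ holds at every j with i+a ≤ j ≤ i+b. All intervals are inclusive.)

No

Check □[1,1] (p1 ∨ p4) at every j in [3,4]:
  j=3: holds on [4,4]
  j=4: fails at 5
Fails at j=4 → formula fails.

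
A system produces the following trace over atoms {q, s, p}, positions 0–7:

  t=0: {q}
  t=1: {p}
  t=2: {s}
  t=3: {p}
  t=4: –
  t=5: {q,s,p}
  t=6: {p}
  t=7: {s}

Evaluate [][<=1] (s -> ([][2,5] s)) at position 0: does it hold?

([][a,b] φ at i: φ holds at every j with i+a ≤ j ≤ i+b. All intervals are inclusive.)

Yes

Check (s -> ([][2,5] s)) at every j in [0,1]:
  j=0: antecedent false → ✓
  j=1: antecedent false → ✓
All positions satisfy it → formula holds.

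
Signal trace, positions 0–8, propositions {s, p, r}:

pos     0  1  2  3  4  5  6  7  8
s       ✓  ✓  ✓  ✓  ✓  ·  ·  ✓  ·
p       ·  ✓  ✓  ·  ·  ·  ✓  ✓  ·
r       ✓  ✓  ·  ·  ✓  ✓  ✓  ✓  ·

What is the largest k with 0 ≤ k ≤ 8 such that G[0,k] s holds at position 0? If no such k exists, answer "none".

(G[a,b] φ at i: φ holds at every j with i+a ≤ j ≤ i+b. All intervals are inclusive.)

s must hold from j=0 onward; find where it first fails.
  j=0: holds
  j=1: holds
  j=2: holds
  j=3: holds
  j=4: holds
  j=5: fails
Holds on [0,4], so largest k = 4.

4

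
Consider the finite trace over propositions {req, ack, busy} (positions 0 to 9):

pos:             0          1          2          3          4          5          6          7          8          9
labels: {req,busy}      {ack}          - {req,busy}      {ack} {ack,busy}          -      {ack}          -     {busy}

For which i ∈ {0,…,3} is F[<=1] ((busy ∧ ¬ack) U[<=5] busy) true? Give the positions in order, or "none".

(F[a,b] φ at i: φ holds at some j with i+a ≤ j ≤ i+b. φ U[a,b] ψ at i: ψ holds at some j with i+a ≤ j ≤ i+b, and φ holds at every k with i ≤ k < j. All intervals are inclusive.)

0, 2, 3

Evaluate at each i in [0,3]:
  i=0: ✓ (witness j=0)
  i=1: ✗ (none in [1,2])
  i=2: ✓ (witness j=3)
  i=3: ✓ (witness j=3)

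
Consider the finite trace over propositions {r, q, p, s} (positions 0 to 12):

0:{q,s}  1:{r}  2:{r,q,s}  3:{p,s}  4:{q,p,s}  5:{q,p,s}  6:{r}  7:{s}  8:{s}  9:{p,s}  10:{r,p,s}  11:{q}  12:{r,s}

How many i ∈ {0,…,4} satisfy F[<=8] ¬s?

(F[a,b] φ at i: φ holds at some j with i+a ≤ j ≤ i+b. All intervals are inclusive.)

5

Evaluate at each i in [0,4]:
  i=0: ✓ (witness j=1)
  i=1: ✓ (witness j=1)
  i=2: ✓ (witness j=6)
  i=3: ✓ (witness j=6)
  i=4: ✓ (witness j=6)
Positions where it holds: {0, 1, 2, 3, 4} → 5.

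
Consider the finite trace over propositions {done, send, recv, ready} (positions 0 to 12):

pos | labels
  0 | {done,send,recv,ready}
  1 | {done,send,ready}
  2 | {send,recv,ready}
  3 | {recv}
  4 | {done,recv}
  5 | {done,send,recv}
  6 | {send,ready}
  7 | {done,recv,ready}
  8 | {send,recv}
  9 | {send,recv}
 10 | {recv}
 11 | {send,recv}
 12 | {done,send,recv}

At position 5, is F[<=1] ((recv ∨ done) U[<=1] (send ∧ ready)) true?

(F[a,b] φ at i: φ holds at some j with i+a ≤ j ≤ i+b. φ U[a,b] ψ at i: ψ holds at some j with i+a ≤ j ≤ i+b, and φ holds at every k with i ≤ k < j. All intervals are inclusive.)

Check ((recv ∨ done) U[<=1] (send ∧ ready)) at each j in [5,6]:
  j=5: holds
  j=6: holds
Found at j=5 → formula holds.

Holds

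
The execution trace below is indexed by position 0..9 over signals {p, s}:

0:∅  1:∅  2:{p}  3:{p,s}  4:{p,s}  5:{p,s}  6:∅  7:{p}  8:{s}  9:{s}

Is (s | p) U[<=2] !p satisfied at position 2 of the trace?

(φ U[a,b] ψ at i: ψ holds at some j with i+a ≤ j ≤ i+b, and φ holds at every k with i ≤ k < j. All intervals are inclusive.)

Does not hold

Need some j in [2,4] with !p, and (s | p) at every k in [2,j-1].
  j=2: !p false.
  j=3: !p false.
  j=4: !p false.
No j in the window works → until fails.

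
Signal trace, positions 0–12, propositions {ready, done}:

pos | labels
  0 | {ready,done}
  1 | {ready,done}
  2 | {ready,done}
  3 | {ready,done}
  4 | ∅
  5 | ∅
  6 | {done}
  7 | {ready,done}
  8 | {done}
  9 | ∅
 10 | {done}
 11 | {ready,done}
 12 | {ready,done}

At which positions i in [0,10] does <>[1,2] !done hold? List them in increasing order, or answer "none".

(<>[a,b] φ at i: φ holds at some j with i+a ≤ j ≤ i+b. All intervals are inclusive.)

Evaluate at each i in [0,10]:
  i=0: ✗ (none in [1,2])
  i=1: ✗ (none in [2,3])
  i=2: ✓ (witness j=4)
  i=3: ✓ (witness j=4)
  i=4: ✓ (witness j=5)
  i=5: ✗ (none in [6,7])
  i=6: ✗ (none in [7,8])
  i=7: ✓ (witness j=9)
  i=8: ✓ (witness j=9)
  i=9: ✗ (none in [10,11])
  i=10: ✗ (none in [11,12])

2, 3, 4, 7, 8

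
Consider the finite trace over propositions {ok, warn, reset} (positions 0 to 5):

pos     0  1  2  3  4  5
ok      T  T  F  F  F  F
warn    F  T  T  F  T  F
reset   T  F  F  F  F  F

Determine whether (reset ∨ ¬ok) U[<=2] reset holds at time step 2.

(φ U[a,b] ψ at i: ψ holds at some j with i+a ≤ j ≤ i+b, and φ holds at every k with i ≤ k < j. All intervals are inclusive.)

Need some j in [2,4] with reset, and (reset ∨ ¬ok) at every k in [2,j-1].
  j=2: reset false.
  j=3: reset false.
  j=4: reset false.
No j in the window works → until fails.

Does not hold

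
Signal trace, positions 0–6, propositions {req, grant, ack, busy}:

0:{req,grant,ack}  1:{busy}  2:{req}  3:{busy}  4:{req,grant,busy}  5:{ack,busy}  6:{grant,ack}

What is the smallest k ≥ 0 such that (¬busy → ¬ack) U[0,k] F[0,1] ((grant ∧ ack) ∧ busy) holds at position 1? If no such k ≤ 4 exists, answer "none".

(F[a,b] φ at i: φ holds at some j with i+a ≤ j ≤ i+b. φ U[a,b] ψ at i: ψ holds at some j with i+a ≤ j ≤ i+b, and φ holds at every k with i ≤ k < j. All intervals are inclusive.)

Need earliest j ≥ 1 with F[0,1] ((grant ∧ ack) ∧ busy), and (¬busy → ¬ack) at every k in [1,j-1].
  j=1: rhs fails.
  j=2: rhs fails.
  j=3: rhs fails.
  j=4: rhs fails.
  j=5: rhs fails.
No witness within the range → none.

none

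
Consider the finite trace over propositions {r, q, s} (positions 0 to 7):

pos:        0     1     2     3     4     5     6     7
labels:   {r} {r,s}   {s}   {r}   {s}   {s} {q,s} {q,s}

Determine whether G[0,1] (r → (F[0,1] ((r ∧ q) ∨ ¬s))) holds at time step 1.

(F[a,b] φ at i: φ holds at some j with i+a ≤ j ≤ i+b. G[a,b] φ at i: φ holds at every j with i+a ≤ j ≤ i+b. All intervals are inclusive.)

Check (r → (F[0,1] ((r ∧ q) ∨ ¬s))) at every j in [1,2]:
  j=1: antecedent true; consequent fails (none in [1,2]) → ✗
  j=2: antecedent false → ✓
Fails at j=1 → formula fails.

Does not hold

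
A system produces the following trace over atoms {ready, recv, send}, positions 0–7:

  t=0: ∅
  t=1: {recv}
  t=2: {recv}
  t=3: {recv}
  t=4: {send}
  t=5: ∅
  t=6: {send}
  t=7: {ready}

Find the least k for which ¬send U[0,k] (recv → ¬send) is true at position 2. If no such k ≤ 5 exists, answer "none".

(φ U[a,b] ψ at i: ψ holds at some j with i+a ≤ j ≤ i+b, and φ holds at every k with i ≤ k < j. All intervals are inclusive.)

0

Need earliest j ≥ 2 with (recv → ¬send), and ¬send at every k in [2,j-1].
  j=2: rhs holds (empty prefix). k = 0.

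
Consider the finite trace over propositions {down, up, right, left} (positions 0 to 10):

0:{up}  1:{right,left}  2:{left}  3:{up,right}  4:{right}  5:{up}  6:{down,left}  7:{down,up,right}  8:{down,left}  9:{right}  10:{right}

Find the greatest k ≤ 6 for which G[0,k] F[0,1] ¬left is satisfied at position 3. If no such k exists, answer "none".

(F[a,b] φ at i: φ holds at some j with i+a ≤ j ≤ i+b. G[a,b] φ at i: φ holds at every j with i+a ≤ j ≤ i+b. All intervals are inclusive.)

F[0,1] ¬left must hold from j=3 onward; find where it first fails.
  j=3: holds
  j=4: holds
  j=5: holds
  j=6: holds
  j=7: holds
  j=8: holds
  j=9: holds
Holds through j=9; largest k = 6.

6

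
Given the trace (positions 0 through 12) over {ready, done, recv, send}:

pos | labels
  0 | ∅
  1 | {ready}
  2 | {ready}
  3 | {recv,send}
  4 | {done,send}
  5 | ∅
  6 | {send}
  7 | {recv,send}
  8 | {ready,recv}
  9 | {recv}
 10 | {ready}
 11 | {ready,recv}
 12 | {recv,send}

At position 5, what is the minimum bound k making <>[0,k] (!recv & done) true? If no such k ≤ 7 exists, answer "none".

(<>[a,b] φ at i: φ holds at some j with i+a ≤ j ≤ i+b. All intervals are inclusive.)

Scan j = 5,6,… for (!recv & done):
  j=5: fails
  j=6: fails
  j=7: fails
  j=8: fails
  j=9: fails
  j=10: fails
  j=11: fails
  j=12: fails
No j in [5,12] satisfies it → none.

none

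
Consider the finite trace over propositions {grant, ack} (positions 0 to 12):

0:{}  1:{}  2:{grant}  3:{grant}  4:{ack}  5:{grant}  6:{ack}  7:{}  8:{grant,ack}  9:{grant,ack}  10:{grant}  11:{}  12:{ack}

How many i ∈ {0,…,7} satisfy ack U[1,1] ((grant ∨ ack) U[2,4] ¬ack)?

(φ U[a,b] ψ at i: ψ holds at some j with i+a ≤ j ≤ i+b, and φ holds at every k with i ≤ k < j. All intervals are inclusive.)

Evaluate at each i in [0,7]:
  i=0: ✗ (no rhs in [1,1])
  i=1: ✗ (lhs fails at k=1 before rhs at j=2)
  i=2: ✗ (lhs fails at k=2 before rhs at j=3)
  i=3: ✗ (lhs fails at k=3 before rhs at j=4)
  i=4: ✓ (rhs at j=5; lhs holds on [4,4])
  i=5: ✗ (no rhs in [6,6])
  i=6: ✗ (no rhs in [7,7])
  i=7: ✗ (lhs fails at k=7 before rhs at j=8)
Positions where it holds: {4} → 1.

1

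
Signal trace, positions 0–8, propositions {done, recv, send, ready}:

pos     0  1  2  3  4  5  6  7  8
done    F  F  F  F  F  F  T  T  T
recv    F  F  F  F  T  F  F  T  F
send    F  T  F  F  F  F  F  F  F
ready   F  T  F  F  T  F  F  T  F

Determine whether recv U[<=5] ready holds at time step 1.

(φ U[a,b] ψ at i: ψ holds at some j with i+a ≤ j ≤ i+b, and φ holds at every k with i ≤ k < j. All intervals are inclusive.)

Need some j in [1,6] with ready, and recv at every k in [1,j-1].
  j=1: ready holds; no prefix to check → satisfied.

True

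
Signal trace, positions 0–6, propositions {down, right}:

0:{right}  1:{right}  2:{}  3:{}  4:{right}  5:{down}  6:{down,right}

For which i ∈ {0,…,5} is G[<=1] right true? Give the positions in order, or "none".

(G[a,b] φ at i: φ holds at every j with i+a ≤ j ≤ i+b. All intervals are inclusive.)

0

Evaluate at each i in [0,5]:
  i=0: ✓ (all of [0,1])
  i=1: ✗ (fails at j=2)
  i=2: ✗ (fails at j=2)
  i=3: ✗ (fails at j=3)
  i=4: ✗ (fails at j=5)
  i=5: ✗ (fails at j=5)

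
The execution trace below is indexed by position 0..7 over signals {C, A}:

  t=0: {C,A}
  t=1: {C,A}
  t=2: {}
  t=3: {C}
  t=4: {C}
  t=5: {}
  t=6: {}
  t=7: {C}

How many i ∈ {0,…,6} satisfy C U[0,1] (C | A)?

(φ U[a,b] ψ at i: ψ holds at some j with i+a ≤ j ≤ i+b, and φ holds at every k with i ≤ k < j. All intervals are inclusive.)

4

Evaluate at each i in [0,6]:
  i=0: ✓ (rhs at j=0)
  i=1: ✓ (rhs at j=1)
  i=2: ✗ (lhs fails at k=2 before rhs at j=3)
  i=3: ✓ (rhs at j=3)
  i=4: ✓ (rhs at j=4)
  i=5: ✗ (no rhs in [5,6])
  i=6: ✗ (lhs fails at k=6 before rhs at j=7)
Positions where it holds: {0, 1, 3, 4} → 4.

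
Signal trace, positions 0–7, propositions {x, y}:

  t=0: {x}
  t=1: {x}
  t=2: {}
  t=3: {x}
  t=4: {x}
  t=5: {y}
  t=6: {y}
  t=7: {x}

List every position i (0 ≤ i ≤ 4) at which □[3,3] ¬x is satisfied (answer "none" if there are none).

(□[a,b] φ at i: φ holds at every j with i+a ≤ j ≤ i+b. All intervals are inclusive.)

2, 3

Evaluate at each i in [0,4]:
  i=0: ✗ (fails at j=3)
  i=1: ✗ (fails at j=4)
  i=2: ✓ (all of [5,5])
  i=3: ✓ (all of [6,6])
  i=4: ✗ (fails at j=7)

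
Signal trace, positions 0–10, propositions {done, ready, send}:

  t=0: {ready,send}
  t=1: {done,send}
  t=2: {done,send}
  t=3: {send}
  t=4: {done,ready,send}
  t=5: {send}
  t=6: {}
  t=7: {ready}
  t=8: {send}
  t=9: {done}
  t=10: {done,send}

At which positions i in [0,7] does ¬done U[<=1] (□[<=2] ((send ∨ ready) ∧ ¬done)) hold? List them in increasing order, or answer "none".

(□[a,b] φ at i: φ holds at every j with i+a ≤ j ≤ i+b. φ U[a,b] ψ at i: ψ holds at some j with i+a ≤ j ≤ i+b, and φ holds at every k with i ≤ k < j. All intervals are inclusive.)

none

Evaluate at each i in [0,7]:
  i=0: ✗ (no rhs in [0,1])
  i=1: ✗ (no rhs in [1,2])
  i=2: ✗ (no rhs in [2,3])
  i=3: ✗ (no rhs in [3,4])
  i=4: ✗ (no rhs in [4,5])
  i=5: ✗ (no rhs in [5,6])
  i=6: ✗ (no rhs in [6,7])
  i=7: ✗ (no rhs in [7,8])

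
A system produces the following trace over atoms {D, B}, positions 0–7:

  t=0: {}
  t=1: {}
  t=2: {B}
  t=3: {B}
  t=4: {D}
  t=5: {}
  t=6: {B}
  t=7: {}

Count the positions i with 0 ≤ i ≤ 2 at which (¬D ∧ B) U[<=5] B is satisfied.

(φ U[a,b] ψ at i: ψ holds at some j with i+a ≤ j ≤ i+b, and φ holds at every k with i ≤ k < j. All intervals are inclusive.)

Evaluate at each i in [0,2]:
  i=0: ✗ (lhs fails at k=0 before rhs at j=2)
  i=1: ✗ (lhs fails at k=1 before rhs at j=2)
  i=2: ✓ (rhs at j=2)
Positions where it holds: {2} → 1.

1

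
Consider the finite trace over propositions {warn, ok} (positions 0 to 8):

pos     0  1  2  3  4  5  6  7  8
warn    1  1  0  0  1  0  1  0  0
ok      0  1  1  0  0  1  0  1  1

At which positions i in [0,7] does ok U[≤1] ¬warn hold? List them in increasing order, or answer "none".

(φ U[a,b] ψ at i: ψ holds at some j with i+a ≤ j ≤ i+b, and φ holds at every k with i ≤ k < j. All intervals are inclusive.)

1, 2, 3, 5, 7

Evaluate at each i in [0,7]:
  i=0: ✗ (no rhs in [0,1])
  i=1: ✓ (rhs at j=2; lhs holds on [1,1])
  i=2: ✓ (rhs at j=2)
  i=3: ✓ (rhs at j=3)
  i=4: ✗ (lhs fails at k=4 before rhs at j=5)
  i=5: ✓ (rhs at j=5)
  i=6: ✗ (lhs fails at k=6 before rhs at j=7)
  i=7: ✓ (rhs at j=7)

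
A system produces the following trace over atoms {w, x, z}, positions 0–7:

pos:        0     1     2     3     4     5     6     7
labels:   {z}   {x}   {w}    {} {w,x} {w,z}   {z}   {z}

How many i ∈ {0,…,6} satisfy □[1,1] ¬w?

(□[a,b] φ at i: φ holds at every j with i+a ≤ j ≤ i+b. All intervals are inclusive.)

4

Evaluate at each i in [0,6]:
  i=0: ✓ (all of [1,1])
  i=1: ✗ (fails at j=2)
  i=2: ✓ (all of [3,3])
  i=3: ✗ (fails at j=4)
  i=4: ✗ (fails at j=5)
  i=5: ✓ (all of [6,6])
  i=6: ✓ (all of [7,7])
Positions where it holds: {0, 2, 5, 6} → 4.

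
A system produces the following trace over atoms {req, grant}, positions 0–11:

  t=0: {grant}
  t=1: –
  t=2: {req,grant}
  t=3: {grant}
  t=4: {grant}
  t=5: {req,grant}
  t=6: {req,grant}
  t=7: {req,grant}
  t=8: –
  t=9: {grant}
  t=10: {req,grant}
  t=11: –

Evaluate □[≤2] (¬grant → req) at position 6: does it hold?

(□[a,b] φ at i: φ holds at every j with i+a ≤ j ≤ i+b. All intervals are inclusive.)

No

Check (¬grant → req) at every j in [6,8]:
  j=6: antecedent false → ✓
  j=7: antecedent false → ✓
  j=8: antecedent true; consequent false → ✗
Fails at j=8 → formula fails.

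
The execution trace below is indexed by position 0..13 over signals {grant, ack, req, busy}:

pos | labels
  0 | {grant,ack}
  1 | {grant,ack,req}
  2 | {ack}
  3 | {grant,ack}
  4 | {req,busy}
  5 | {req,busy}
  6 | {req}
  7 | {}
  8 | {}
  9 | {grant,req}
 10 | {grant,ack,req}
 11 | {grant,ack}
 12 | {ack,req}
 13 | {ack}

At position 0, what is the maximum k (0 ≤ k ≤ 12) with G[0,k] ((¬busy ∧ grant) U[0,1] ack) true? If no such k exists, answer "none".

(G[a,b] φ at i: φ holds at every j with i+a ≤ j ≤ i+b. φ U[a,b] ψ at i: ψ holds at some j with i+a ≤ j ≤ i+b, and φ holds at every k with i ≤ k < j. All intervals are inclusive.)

((¬busy ∧ grant) U[0,1] ack) must hold from j=0 onward; find where it first fails.
  j=0: holds
  j=1: holds
  j=2: holds
  j=3: holds
  j=4: fails
Holds on [0,3], so largest k = 3.

3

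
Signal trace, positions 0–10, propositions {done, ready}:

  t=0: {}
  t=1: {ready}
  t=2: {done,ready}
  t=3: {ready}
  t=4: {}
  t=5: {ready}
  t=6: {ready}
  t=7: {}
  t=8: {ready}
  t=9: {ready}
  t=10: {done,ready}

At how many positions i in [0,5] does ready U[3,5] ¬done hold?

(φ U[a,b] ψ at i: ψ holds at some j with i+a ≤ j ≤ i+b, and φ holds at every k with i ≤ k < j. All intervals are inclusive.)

1

Evaluate at each i in [0,5]:
  i=0: ✗ (lhs fails at k=0 before rhs at j=3)
  i=1: ✓ (rhs at j=4; lhs holds on [1,3])
  i=2: ✗ (lhs fails at k=4 before rhs at j=5)
  i=3: ✗ (lhs fails at k=4 before rhs at j=6)
  i=4: ✗ (lhs fails at k=4 before rhs at j=7)
  i=5: ✗ (lhs fails at k=7 before rhs at j=8)
Positions where it holds: {1} → 1.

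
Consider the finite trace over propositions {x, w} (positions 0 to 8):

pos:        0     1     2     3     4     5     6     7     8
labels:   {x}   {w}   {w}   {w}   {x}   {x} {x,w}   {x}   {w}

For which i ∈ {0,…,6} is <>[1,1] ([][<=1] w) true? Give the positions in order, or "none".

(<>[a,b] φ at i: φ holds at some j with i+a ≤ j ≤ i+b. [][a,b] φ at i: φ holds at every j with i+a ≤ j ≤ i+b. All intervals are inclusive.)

Evaluate at each i in [0,6]:
  i=0: ✓ (witness j=1)
  i=1: ✓ (witness j=2)
  i=2: ✗ (none in [3,3])
  i=3: ✗ (none in [4,4])
  i=4: ✗ (none in [5,5])
  i=5: ✗ (none in [6,6])
  i=6: ✗ (none in [7,7])

0, 1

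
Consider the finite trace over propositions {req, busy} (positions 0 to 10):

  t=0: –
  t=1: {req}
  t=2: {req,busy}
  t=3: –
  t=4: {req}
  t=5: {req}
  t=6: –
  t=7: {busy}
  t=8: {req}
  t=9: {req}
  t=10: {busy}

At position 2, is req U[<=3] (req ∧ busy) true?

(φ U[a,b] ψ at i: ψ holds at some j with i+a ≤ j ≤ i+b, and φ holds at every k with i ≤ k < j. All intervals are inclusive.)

Yes

Need some j in [2,5] with (req ∧ busy), and req at every k in [2,j-1].
  j=2: (req ∧ busy) holds; no prefix to check → satisfied.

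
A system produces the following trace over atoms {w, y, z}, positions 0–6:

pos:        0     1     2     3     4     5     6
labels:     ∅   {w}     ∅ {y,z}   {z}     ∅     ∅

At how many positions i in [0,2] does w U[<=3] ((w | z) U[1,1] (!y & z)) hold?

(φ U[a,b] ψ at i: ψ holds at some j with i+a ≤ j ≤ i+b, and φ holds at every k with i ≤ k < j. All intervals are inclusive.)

0

Evaluate at each i in [0,2]:
  i=0: ✗ (lhs fails at k=0 before rhs at j=3)
  i=1: ✗ (lhs fails at k=2 before rhs at j=3)
  i=2: ✗ (lhs fails at k=2 before rhs at j=3)
Positions where it holds: {} → 0.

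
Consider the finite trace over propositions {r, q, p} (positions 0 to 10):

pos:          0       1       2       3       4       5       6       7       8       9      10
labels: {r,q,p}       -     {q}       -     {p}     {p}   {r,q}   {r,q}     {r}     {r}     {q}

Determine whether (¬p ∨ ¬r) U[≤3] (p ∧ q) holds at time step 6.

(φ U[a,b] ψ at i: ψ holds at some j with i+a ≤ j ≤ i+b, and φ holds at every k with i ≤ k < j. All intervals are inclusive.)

Need some j in [6,9] with (p ∧ q), and (¬p ∨ ¬r) at every k in [6,j-1].
  j=6: (p ∧ q) false.
  j=7: (p ∧ q) false.
  j=8: (p ∧ q) false.
  j=9: (p ∧ q) false.
No j in the window works → until fails.

False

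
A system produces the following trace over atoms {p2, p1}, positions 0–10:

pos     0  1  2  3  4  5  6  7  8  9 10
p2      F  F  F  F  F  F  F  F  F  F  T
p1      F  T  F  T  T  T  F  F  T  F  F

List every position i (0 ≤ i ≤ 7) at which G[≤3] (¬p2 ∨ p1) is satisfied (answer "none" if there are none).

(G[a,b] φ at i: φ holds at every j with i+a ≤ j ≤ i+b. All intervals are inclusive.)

0, 1, 2, 3, 4, 5, 6

Evaluate at each i in [0,7]:
  i=0: ✓ (all of [0,3])
  i=1: ✓ (all of [1,4])
  i=2: ✓ (all of [2,5])
  i=3: ✓ (all of [3,6])
  i=4: ✓ (all of [4,7])
  i=5: ✓ (all of [5,8])
  i=6: ✓ (all of [6,9])
  i=7: ✗ (fails at j=10)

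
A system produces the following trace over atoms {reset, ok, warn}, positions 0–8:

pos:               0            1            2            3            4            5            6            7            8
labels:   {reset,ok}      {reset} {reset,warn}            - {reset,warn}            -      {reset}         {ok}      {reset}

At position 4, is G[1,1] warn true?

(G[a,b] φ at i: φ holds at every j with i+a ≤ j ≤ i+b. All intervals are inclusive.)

Check warn at every j in [5,5]:
  j=5: false
Fails at j=5 → formula fails.

Does not hold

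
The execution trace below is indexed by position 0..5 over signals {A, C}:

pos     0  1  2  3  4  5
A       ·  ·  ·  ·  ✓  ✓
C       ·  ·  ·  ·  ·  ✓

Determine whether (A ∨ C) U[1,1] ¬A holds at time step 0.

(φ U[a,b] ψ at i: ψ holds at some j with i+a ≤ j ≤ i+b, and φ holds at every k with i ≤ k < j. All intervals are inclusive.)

No

Need some j in [1,1] with ¬A, and (A ∨ C) at every k in [0,j-1].
  j=1: ¬A holds, but (A ∨ C) fails at k=0 → not this j.
No j in the window works → until fails.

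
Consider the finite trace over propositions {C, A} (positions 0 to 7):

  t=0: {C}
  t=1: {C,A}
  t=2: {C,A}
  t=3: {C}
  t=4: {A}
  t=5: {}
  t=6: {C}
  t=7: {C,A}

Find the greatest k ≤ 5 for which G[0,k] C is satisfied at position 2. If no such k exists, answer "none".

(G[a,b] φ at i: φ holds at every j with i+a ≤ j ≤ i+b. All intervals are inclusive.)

1

C must hold from j=2 onward; find where it first fails.
  j=2: holds
  j=3: holds
  j=4: fails
Holds on [2,3], so largest k = 1.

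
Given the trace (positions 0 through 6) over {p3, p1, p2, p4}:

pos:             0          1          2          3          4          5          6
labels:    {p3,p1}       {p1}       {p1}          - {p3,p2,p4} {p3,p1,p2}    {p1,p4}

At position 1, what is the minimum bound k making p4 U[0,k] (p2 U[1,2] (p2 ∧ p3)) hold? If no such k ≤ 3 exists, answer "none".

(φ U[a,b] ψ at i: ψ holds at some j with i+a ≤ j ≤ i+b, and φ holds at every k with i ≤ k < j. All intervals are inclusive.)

none

Need earliest j ≥ 1 with (p2 U[1,2] (p2 ∧ p3)), and p4 at every k in [1,j-1].
  j=1: rhs fails.
  j=2: rhs fails.
  j=3: rhs fails.
  j=4: rhs holds but lhs fails at k=1.
No witness within the range → none.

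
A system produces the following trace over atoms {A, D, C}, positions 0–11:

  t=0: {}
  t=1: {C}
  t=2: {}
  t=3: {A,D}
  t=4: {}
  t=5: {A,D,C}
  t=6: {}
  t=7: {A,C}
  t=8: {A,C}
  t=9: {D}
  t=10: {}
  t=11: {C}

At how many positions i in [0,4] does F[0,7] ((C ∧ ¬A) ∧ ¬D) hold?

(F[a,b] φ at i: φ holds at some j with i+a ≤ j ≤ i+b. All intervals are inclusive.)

3

Evaluate at each i in [0,4]:
  i=0: ✓ (witness j=1)
  i=1: ✓ (witness j=1)
  i=2: ✗ (none in [2,9])
  i=3: ✗ (none in [3,10])
  i=4: ✓ (witness j=11)
Positions where it holds: {0, 1, 4} → 3.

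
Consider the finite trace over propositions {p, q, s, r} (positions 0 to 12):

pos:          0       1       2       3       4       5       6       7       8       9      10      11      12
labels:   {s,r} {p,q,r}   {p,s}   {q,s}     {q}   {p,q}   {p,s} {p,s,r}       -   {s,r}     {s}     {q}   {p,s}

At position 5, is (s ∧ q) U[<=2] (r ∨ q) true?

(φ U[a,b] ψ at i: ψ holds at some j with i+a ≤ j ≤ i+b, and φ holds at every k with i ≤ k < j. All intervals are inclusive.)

True

Need some j in [5,7] with (r ∨ q), and (s ∧ q) at every k in [5,j-1].
  j=5: (r ∨ q) holds; no prefix to check → satisfied.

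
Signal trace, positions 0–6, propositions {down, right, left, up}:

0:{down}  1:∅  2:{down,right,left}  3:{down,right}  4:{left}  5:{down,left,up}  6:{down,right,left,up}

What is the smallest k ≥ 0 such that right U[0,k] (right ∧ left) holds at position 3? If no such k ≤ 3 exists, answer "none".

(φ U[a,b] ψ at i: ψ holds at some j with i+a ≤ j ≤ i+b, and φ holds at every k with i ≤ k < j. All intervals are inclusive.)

Need earliest j ≥ 3 with (right ∧ left), and right at every k in [3,j-1].
  j=3: rhs fails.
  j=4: rhs fails.
  j=5: rhs fails.
  j=6: rhs holds but lhs fails at k=4.
No witness within the range → none.

none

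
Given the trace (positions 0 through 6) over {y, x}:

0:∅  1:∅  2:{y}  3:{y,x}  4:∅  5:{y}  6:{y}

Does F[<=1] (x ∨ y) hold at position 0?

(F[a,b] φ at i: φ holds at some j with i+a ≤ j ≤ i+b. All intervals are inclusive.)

No

Check (x ∨ y) at each j in [0,1]:
  j=0: false
  j=1: false
No position in the window satisfies it → formula fails.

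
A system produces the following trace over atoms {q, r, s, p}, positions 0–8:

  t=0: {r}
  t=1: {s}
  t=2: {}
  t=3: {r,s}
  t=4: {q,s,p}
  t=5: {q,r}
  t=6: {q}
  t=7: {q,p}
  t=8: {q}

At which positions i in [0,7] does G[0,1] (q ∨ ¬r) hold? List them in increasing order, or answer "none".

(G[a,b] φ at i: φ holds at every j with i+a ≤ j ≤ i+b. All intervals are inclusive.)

Evaluate at each i in [0,7]:
  i=0: ✗ (fails at j=0)
  i=1: ✓ (all of [1,2])
  i=2: ✗ (fails at j=3)
  i=3: ✗ (fails at j=3)
  i=4: ✓ (all of [4,5])
  i=5: ✓ (all of [5,6])
  i=6: ✓ (all of [6,7])
  i=7: ✓ (all of [7,8])

1, 4, 5, 6, 7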